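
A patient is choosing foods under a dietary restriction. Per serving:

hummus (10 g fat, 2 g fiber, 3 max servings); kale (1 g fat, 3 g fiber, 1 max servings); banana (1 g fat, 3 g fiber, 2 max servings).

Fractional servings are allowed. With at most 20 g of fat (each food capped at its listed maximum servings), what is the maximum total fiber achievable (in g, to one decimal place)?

Fiber per g fat: kale 3, banana 3, hummus 0.2.
Take 1 serving of kale: uses 1 g fat, +3.0 g fiber (running total 3.0 g).
Take 2 servings of banana: uses 2 g fat, +6.0 g fiber (running total 9.0 g).
Take 1.7 servings of hummus: uses 17 g fat, +3.4 g fiber (running total 12.4 g).
Greedy by best ratio exhausts the fat allowance optimally: 12.4 g.

12.4 g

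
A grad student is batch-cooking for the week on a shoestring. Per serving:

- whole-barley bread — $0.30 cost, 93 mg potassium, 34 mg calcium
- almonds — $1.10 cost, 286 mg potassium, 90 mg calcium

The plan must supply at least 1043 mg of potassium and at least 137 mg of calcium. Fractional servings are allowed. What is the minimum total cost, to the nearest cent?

Two binding constraints pin down two serving amounts, so the optimal mix uses at most two foods. The candidates are each food alone (scaled to the tighter of potassium/calcium) and each pair with both constraints tight.
whole-barley bread only: max(1043/93, 137/34) = 11.22 servings → $3.36.
almonds only: max(1043/286, 137/90) = 3.647 servings → $4.01.
whole-barley bread + almonds with both targets exact would need a negative amount; discard.
So the least-cost plan costs $3.36.

$3.36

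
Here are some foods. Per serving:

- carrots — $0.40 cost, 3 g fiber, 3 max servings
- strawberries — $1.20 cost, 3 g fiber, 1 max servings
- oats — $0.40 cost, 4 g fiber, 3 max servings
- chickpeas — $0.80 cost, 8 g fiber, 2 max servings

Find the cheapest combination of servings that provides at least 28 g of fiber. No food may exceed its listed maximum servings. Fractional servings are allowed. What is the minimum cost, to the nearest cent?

Cost per g of fiber: oats $0.1000, chickpeas $0.1000, carrots $0.1333, strawberries $0.4000.
Take 3 servings of oats: +12.0 g fiber for $1.20 (total $1.20, still need 16.0 g).
Take 2 servings of chickpeas: +16.0 g fiber for $1.60 (total $2.80, still need 0.0 g).
Filling from the cheapest source first is optimal under one linear minimum: $2.80.

$2.80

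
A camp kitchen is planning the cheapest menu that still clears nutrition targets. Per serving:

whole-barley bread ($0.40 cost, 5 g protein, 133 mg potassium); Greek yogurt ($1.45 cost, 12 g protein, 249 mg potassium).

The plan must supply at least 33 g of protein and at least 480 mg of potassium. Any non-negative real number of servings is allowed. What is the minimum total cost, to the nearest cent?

$2.64

Minimising a linear cost over {protein ≥ 33, potassium ≥ 480, servings ≥ 0} — the optimum is at a vertex, using one or two foods.
whole-barley bread only: max(33/5, 480/133) = 6.6 servings → $2.64.
Greek yogurt only: max(33/12, 480/249) = 2.75 servings → $3.99.
whole-barley bread + Greek yogurt: intersection lies outside the first quadrant.
So the least-cost plan costs $2.64.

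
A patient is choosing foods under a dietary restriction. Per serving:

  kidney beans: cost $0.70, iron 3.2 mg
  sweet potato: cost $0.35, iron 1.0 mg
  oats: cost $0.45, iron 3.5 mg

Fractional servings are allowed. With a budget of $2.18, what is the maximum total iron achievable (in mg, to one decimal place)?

Iron per dollar: oats 7.778, kidney beans 4.571, sweet potato 2.857.
With no serving limits, spend the whole cost allowance on oats: $2.18 / $0.45 × 3.5 mg = 17.0 mg.

17.0 mg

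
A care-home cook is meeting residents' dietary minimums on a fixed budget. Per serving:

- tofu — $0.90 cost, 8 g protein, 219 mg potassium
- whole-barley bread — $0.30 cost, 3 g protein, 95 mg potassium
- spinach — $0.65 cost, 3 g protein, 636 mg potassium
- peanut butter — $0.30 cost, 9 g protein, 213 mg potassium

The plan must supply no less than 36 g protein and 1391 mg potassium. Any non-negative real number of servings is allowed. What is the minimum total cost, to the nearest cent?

An LP optimum is at a vertex; with two nutrient constraints at most two foods are used. Check each candidate.
tofu only: max(36/8, 1391/219) = 6.352 servings → $5.72.
whole-barley bread only: max(36/3, 1391/95) = 14.64 servings → $4.39.
spinach only: max(36/3, 1391/636) = 12 servings → $7.80.
peanut butter only: max(36/9, 1391/213) = 6.531 servings → $1.96.
tofu + whole-barley bread: the both-tight solution has a negative serving — not a feasible corner.
tofu + spinach with both tight: 4.225 servings and 0.7321 servings → $4.28.
tofu + peanut butter: intersection lies outside the first quadrant.
whole-barley bread + spinach with both tight: 11.54 servings and 0.464 servings → $3.76.
whole-barley bread + peanut butter with both targets exact would need a negative amount; discard.
spinach + peanut butter with both tight: 0.954 servings and 3.682 servings → $1.72.
The minimum over all feasible corners is $1.72.

$1.72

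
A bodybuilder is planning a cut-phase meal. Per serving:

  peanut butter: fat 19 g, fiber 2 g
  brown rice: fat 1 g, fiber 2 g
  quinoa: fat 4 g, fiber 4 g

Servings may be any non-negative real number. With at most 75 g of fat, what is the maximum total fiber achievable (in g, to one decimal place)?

150.0 g

Fiber per g fat: brown rice 2, quinoa 1, peanut butter 0.1053.
With no serving limits, spend the whole fat allowance on brown rice: 75 g / 1 g × 2 g = 150.0 g.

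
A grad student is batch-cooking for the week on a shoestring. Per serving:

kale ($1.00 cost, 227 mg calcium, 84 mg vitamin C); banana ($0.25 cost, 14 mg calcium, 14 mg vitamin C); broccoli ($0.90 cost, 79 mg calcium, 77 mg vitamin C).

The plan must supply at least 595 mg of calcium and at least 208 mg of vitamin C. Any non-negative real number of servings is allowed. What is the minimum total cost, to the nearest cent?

Compare the cost at each extreme point of the feasible region.
kale only: max(595/227, 208/84) = 2.621 servings → $2.62.
banana only: max(595/14, 208/14) = 42.5 servings → $10.62.
broccoli only: max(595/79, 208/77) = 7.532 servings → $6.78.
kale + banana: the both-tight solution has a negative serving — not a feasible corner.
kale + broccoli: the both-tight solution has a negative serving — not a feasible corner.
banana + broccoli with both targets exact would need a negative amount; discard.
Cheapest feasible corner: $2.62.

$2.62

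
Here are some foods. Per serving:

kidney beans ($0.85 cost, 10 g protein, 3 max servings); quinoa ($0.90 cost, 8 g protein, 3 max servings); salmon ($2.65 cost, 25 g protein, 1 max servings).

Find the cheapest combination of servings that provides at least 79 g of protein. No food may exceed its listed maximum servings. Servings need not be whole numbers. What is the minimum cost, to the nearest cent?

Cost per g of protein: kidney beans $0.0850, salmon $0.1060, quinoa $0.1125.
Take 3 servings of kidney beans: +30.0 g protein for $2.55 (total $2.55, still need 49.0 g).
Take 1 serving of salmon: +25.0 g protein for $2.65 (total $5.20, still need 24.0 g).
Take 3 servings of quinoa: +24.0 g protein for $2.70 (total $7.90, still need 0.0 g).
Filling from the cheapest source first is optimal under one linear minimum: $7.90.

$7.90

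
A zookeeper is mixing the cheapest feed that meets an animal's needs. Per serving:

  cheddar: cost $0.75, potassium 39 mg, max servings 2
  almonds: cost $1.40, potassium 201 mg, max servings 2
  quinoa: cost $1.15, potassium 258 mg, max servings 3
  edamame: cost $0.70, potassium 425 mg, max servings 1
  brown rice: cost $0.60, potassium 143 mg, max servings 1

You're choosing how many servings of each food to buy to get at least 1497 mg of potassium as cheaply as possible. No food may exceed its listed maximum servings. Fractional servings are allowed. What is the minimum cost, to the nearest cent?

Cost per mg of potassium: edamame $0.0016, brown rice $0.0042, quinoa $0.0045, almonds $0.0070, cheddar $0.0192.
Take 1 serving of edamame: +425.0 mg potassium for $0.70 (total $0.70, still need 1072.0 mg).
Take 1 serving of brown rice: +143.0 mg potassium for $0.60 (total $1.30, still need 929.0 mg).
Take 3 servings of quinoa: +774.0 mg potassium for $3.45 (total $4.75, still need 155.0 mg).
Take 0.7711 servings of almonds: +155.0 mg potassium for $1.08 (total $5.83, still need 0.0 mg).
Greedy by cheapest-per-mg is optimal for a single linear constraint, so the minimum cost is $5.83.

$5.83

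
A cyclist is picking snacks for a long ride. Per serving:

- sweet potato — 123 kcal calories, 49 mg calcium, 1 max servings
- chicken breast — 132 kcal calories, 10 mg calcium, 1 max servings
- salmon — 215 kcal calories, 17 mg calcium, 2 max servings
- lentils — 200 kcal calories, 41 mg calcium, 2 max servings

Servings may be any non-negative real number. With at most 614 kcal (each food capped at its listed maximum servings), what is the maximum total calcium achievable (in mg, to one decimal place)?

Calcium per kcal: sweet potato 0.3984, lentils 0.205, salmon 0.07907, chicken breast 0.07576.
Take 1 serving of sweet potato: uses 123 kcal, +49.0 mg calcium (running total 49.0 mg).
Take 2 servings of lentils: uses 400 kcal, +82.0 mg calcium (running total 131.0 mg).
Take 0.4233 servings of salmon: uses 91 kcal, +7.2 mg calcium (running total 138.2 mg).
Greedy by best ratio exhausts the calories allowance optimally: 138.2 mg.

138.2 mg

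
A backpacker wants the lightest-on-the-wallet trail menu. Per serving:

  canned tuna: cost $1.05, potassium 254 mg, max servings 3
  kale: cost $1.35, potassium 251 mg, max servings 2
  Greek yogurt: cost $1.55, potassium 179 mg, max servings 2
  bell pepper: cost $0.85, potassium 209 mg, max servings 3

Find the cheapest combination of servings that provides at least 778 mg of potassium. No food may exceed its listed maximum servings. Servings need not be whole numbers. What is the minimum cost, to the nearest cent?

$3.17

Cost per mg of potassium: bell pepper $0.0041, canned tuna $0.0041, kale $0.0054, Greek yogurt $0.0087.
Take 3 servings of bell pepper: +627.0 mg potassium for $2.55 (total $2.55, still need 151.0 mg).
Take 0.5945 servings of canned tuna: +151.0 mg potassium for $0.62 (total $3.17, still need 0.0 mg).
Greedy by cheapest-per-mg is optimal for a single linear constraint, so the minimum cost is $3.17.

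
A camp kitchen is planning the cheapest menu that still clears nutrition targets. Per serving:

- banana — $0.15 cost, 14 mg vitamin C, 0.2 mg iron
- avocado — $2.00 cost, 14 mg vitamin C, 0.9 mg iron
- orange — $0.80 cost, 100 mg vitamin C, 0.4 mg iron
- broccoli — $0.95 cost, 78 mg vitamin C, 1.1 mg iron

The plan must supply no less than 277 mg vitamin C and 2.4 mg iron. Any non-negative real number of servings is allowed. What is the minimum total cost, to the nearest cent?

$2.56

Minimising a linear cost over {vitamin C ≥ 277, iron ≥ 2.4, servings ≥ 0} — the optimum is at a vertex, using one or two foods.
banana only: max(277/14, 2.4/0.2) = 19.79 servings → $2.97.
avocado only: max(277/14, 2.4/0.9) = 19.79 servings → $39.57.
orange only: max(277/100, 2.4/0.4) = 6 servings → $4.80.
broccoli only: max(277/78, 2.4/1.1) = 3.551 servings → $3.37.
banana + avocado with both targets exact would need a negative amount; discard.
banana + orange with both tight: 8.972 servings and 1.514 servings → $2.56.
banana + broccoli: the both-tight solution has a negative serving — not a feasible corner.
avocado + orange with both tight: 1.531 servings and 2.556 servings → $5.11.
avocado + broccoli with both targets exact would need a negative amount; discard.
orange + broccoli with both tight: 1.491 servings and 1.64 servings → $2.75.
The minimum over all feasible corners is $2.56.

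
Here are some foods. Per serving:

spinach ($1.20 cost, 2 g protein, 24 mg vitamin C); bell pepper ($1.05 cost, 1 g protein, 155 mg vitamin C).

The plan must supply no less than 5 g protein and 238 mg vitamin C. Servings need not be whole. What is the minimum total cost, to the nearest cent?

$3.56

At the optimum either one food covers both requirements or two foods hit both targets exactly; no other combination can be cheaper.
spinach only: max(5/2, 238/24) = 9.917 servings → $11.90.
bell pepper only: max(5/1, 238/155) = 5 servings → $5.25.
spinach + bell pepper with both tight: 1.878 servings and 1.245 servings → $3.56.
The minimum over all feasible corners is $3.56.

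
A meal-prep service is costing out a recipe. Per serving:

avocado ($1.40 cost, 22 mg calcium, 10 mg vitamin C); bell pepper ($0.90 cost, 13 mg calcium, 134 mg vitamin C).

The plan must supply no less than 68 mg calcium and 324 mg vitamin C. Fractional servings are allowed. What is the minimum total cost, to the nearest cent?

$4.49

For a min-cost LP with two ≥-constraints, a basic feasible solution has at most two positive variables.
avocado only: max(68/22, 324/10) = 32.4 servings → $45.36.
bell pepper only: max(68/13, 324/134) = 5.231 servings → $4.71.
avocado + bell pepper with both tight: 1.739 servings and 2.288 servings → $4.49.
Cheapest feasible corner: $4.49.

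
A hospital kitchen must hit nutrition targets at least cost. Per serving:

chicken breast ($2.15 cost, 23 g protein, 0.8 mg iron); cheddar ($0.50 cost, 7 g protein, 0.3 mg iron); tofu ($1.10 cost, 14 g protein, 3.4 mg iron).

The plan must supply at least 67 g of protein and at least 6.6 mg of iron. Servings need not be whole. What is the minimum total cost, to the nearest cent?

$4.92

A basic optimal solution has at most two foods positive. Try each food alone and each pair with both targets met exactly.
chicken breast only: max(67/23, 6.6/0.8) = 8.25 servings → $17.74.
cheddar only: max(67/7, 6.6/0.3) = 22 servings → $11.00.
tofu only: max(67/14, 6.6/3.4) = 4.786 servings → $5.26.
chicken breast + cheddar with both targets exact would need a negative amount; discard.
chicken breast + tofu with both tight: 2.021 servings and 1.466 servings → $5.96.
cheddar + tofu with both tight: 6.908 servings and 1.332 servings → $4.92.
Cheapest feasible corner: $4.92.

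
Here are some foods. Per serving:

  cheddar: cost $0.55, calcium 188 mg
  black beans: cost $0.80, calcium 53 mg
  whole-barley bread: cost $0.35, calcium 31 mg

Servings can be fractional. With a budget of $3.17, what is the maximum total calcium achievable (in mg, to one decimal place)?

1083.6 mg

Calcium per dollar: cheddar 341.8, whole-barley bread 88.57, black beans 66.25.
With no serving limits, spend the whole cost allowance on cheddar: $3.17 / $0.55 × 188 mg = 1083.6 mg.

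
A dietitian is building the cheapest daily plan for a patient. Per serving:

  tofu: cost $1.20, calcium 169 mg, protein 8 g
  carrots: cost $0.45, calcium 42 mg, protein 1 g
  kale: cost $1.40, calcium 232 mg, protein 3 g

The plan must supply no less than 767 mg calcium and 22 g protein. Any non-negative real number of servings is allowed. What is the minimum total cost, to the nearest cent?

A basic optimal solution has at most two foods positive. Try each food alone and each pair with both targets met exactly.
tofu only: max(767/169, 22/8) = 4.538 servings → $5.45.
carrots only: max(767/42, 22/1) = 22 servings → $9.90.
kale only: max(767/232, 22/3) = 7.333 servings → $10.27.
tofu + carrots with both tight: 0.9401 servings and 14.48 servings → $7.64.
tofu + kale with both tight: 2.078 servings and 1.792 servings → $5.00.
carrots + kale with both targets exact would need a negative amount; discard.
Cheapest feasible corner: $5.00.

$5.00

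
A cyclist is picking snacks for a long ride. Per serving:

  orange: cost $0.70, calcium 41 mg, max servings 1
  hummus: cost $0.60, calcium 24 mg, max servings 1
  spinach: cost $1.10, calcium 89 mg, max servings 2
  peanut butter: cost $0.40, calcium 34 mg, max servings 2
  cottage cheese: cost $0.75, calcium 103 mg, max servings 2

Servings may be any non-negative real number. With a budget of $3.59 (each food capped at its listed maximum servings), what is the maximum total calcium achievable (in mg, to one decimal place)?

Calcium per dollar: cottage cheese 137.3, peanut butter 85, spinach 80.91, orange 58.57, hummus 40.
Take 2 servings of cottage cheese: spends $1.50, +206.0 mg calcium (running total 206.0 mg).
Take 2 servings of peanut butter: spends $0.80, +68.0 mg calcium (running total 274.0 mg).
Take 1.173 servings of spinach: spends $1.29, +104.4 mg calcium (running total 378.4 mg).
Filling greedily by calcium-per-dollar is optimal for one linear limit, giving 378.4 mg.

378.4 mg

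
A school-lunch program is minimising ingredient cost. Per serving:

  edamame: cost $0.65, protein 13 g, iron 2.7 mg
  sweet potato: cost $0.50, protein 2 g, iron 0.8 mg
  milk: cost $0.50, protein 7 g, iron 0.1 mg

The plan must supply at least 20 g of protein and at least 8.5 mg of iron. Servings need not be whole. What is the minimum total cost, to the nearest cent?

With two linear requirements the optimum uses one or two foods; enumerate the corners.
edamame only: max(20/13, 8.5/2.7) = 3.148 servings → $2.05.
sweet potato only: max(20/2, 8.5/0.8) = 10.62 servings → $5.31.
milk only: max(20/7, 8.5/0.1) = 85 servings → $42.50.
edamame + sweet potato with both targets exact would need a negative amount; discard.
edamame + milk: intersection lies outside the first quadrant.
sweet potato + milk: intersection lies outside the first quadrant.
Cheapest feasible corner: $2.05.

$2.05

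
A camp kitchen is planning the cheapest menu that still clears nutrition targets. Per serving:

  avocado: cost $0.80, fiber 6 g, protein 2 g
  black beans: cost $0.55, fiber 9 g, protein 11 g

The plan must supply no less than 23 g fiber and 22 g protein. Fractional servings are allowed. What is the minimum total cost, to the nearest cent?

$1.41

At the optimum either one food covers both requirements or two foods hit both targets exactly; no other combination can be cheaper.
avocado only: max(23/6, 22/2) = 11 servings → $8.80.
black beans only: max(23/9, 22/11) = 2.556 servings → $1.41.
avocado + black beans with both tight: 1.146 servings and 1.792 servings → $1.90.
The minimum over all feasible corners is $1.41.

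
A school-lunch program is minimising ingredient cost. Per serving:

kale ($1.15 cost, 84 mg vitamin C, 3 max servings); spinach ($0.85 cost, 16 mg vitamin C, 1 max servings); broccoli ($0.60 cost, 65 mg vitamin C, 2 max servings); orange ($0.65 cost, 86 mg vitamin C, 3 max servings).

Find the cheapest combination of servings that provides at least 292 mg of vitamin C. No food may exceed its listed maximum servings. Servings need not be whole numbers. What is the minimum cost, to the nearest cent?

Cost per mg of vitamin C: orange $0.0076, broccoli $0.0092, kale $0.0137, spinach $0.0531.
Take 3 servings of orange: +258.0 mg vitamin C for $1.95 (total $1.95, still need 34.0 mg).
Take 0.5231 servings of broccoli: +34.0 mg vitamin C for $0.31 (total $2.26, still need 0.0 mg).
Filling from the cheapest source first is optimal under one linear minimum: $2.26.

$2.26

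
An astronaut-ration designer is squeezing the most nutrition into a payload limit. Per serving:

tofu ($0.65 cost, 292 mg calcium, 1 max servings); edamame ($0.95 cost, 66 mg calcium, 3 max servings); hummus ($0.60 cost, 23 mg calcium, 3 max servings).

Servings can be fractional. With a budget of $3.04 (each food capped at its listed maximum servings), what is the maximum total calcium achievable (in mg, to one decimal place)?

Calcium per dollar: tofu 449.2, edamame 69.47, hummus 38.33.
Take 1 serving of tofu: spends $0.65, +292.0 mg calcium (running total 292.0 mg).
Take 2.516 servings of edamame: spends $2.39, +166.0 mg calcium (running total 458.0 mg).
Filling greedily by calcium-per-dollar is optimal for one linear limit, giving 458.0 mg.

458.0 mg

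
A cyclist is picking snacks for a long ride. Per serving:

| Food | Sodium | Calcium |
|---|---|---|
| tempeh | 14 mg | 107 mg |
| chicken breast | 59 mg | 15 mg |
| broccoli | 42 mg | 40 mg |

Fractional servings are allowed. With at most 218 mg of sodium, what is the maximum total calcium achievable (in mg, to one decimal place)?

1666.1 mg

Calcium per mg sodium: tempeh 7.643, broccoli 0.9524, chicken breast 0.2542.
With no serving limits, spend the whole sodium allowance on tempeh: 218 mg / 14 mg × 107 mg = 1666.1 mg.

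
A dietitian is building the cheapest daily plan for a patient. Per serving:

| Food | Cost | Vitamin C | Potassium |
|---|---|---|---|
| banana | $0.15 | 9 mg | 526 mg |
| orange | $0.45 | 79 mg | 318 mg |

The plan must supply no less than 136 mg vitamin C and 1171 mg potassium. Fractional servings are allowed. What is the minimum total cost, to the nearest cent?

Check every corner: each single food scaled to meet both minima, and each pair solved so both constraints bind.
banana only: max(136/9, 1171/526) = 15.11 servings → $2.27.
orange only: max(136/79, 1171/318) = 3.682 servings → $1.66.
banana + orange with both tight: 1.273 servings and 1.576 servings → $0.90.
Cheapest feasible corner: $0.90.

$0.90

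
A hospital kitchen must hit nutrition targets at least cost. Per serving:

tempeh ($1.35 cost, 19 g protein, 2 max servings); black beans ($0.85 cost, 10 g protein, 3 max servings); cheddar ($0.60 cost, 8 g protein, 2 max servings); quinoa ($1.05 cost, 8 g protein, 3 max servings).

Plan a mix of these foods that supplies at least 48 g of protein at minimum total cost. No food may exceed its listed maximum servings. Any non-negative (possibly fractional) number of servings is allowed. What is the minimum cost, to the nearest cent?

$3.45

Cost per g of protein: tempeh $0.0711, cheddar $0.0750, black beans $0.0850, quinoa $0.1313.
Take 2 servings of tempeh: +38.0 g protein for $2.70 (total $2.70, still need 10.0 g).
Take 1.25 servings of cheddar: +10.0 g protein for $0.75 (total $3.45, still need 0.0 g).
Filling from the cheapest source first is optimal under one linear minimum: $3.45.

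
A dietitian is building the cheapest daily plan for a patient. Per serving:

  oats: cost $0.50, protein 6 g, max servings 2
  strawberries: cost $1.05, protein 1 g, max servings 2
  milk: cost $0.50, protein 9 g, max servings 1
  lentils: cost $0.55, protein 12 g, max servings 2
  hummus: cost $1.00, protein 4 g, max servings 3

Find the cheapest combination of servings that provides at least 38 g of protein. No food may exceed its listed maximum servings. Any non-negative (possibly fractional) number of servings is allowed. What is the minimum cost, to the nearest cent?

Cost per g of protein: lentils $0.0458, milk $0.0556, oats $0.0833, hummus $0.2500, strawberries $1.0500.
Take 2 servings of lentils: +24.0 g protein for $1.10 (total $1.10, still need 14.0 g).
Take 1 serving of milk: +9.0 g protein for $0.50 (total $1.60, still need 5.0 g).
Take 0.8333 servings of oats: +5.0 g protein for $0.42 (total $2.02, still need 0.0 g).
Filling from the cheapest source first is optimal under one linear minimum: $2.02.

$2.02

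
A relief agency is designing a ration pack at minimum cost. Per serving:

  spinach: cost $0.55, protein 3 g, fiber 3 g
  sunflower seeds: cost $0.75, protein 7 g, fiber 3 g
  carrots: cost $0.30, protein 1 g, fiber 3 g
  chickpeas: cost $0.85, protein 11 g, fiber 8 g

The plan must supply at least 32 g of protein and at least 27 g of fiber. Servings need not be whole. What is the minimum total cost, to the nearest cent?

$2.84

At the optimum either one food covers both requirements or two foods hit both targets exactly; no other combination can be cheaper.
spinach only: max(32/3, 27/3) = 10.67 servings → $5.87.
sunflower seeds only: max(32/7, 27/3) = 9 servings → $6.75.
carrots only: max(32/1, 27/3) = 32 servings → $9.60.
chickpeas only: max(32/11, 27/8) = 3.375 servings → $2.87.
spinach + sunflower seeds with both tight: 7.75 servings and 1.25 servings → $5.20.
spinach + carrots: the both-tight solution has a negative serving — not a feasible corner.
spinach + chickpeas with both tight: 4.556 servings and 1.667 servings → $3.92.
sunflower seeds + carrots with both tight: 3.833 servings and 5.167 servings → $4.42.
sunflower seeds + chickpeas: intersection lies outside the first quadrant.
carrots + chickpeas with both tight: 1.64 servings and 2.76 servings → $2.84.
So the least-cost plan costs $2.84.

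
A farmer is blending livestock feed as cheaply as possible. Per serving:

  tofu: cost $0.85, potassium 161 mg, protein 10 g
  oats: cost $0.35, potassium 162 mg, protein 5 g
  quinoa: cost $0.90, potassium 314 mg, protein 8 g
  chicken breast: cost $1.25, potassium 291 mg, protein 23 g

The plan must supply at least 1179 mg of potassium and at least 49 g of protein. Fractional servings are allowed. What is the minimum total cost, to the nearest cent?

$3.11

Two binding constraints pin down two serving amounts, so the optimal mix uses at most two foods. The candidates are each food alone (scaled to the tighter of potassium/protein) and each pair with both constraints tight.
tofu only: max(1179/161, 49/10) = 7.323 servings → $6.22.
oats only: max(1179/162, 49/5) = 9.8 servings → $3.43.
quinoa only: max(1179/314, 49/8) = 6.125 servings → $5.51.
chicken breast only: max(1179/291, 49/23) = 4.052 servings → $5.06.
tofu + oats with both tight: 2.507 servings and 4.787 servings → $3.81.
tofu + quinoa with both tight: 3.215 servings and 2.106 servings → $4.63.
tofu + chicken breast with both targets exact would need a negative amount; discard.
oats + quinoa: the both-tight solution has a negative serving — not a feasible corner.
oats + chicken breast with both tight: 5.662 servings and 0.8996 servings → $3.11.
quinoa + chicken breast with both tight: 2.627 servings and 1.217 servings → $3.89.
Cheapest feasible corner: $3.11.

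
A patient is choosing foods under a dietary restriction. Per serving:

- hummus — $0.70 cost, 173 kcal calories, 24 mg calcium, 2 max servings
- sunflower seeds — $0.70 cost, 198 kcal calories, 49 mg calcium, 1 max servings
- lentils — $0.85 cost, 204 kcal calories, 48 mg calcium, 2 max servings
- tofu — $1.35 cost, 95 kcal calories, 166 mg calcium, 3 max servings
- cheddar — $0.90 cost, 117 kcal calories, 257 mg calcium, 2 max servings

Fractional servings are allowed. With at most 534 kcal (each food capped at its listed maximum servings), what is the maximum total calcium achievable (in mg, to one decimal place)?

Calcium per kcal: cheddar 2.197, tofu 1.747, sunflower seeds 0.2475, lentils 0.2353, hummus 0.1387.
Take 2 servings of cheddar: uses 234 kcal, +514.0 mg calcium (running total 514.0 mg).
Take 3 servings of tofu: uses 285 kcal, +498.0 mg calcium (running total 1012.0 mg).
Take 0.07576 servings of sunflower seeds: uses 15 kcal, +3.7 mg calcium (running total 1015.7 mg).
Filling greedily by calcium-per-kcal is optimal for one linear limit, giving 1015.7 mg.

1015.7 mg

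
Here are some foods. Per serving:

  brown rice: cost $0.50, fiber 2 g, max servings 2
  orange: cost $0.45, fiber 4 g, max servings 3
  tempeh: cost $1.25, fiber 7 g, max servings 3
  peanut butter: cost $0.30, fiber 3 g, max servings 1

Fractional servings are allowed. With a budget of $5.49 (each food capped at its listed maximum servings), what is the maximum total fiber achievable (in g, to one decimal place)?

36.4 g

Fiber per dollar: peanut butter 10, orange 8.889, tempeh 5.6, brown rice 4.
Take 1 serving of peanut butter: spends $0.30, +3.0 g fiber (running total 3.0 g).
Take 3 servings of orange: spends $1.35, +12.0 g fiber (running total 15.0 g).
Take 3 servings of tempeh: spends $3.75, +21.0 g fiber (running total 36.0 g).
Take 0.18 servings of brown rice: spends $0.09, +0.4 g fiber (running total 36.4 g).
Filling greedily by fiber-per-dollar is optimal for one linear limit, giving 36.4 g.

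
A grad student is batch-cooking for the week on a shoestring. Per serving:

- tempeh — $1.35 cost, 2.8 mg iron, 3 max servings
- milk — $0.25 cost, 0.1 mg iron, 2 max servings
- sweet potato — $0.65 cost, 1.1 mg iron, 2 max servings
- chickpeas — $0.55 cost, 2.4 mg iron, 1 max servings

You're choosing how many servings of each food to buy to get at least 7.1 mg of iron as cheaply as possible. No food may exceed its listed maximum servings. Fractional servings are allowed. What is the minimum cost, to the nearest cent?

$2.82

Cost per mg of iron: chickpeas $0.2292, tempeh $0.4821, sweet potato $0.5909, milk $2.5000.
Take 1 serving of chickpeas: +2.4 mg iron for $0.55 (total $0.55, still need 4.7 mg).
Take 1.679 servings of tempeh: +4.7 mg iron for $2.27 (total $2.82, still need 0.0 mg).
Greedy by cheapest-per-mg is optimal for a single linear constraint, so the minimum cost is $2.82.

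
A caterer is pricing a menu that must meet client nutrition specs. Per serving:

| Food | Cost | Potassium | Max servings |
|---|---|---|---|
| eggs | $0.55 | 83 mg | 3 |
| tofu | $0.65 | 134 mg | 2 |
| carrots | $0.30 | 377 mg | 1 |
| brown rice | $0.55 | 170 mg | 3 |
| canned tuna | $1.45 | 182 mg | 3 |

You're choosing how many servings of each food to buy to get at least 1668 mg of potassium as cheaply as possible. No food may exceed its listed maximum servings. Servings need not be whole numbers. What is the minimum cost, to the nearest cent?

Cost per mg of potassium: carrots $0.0008, brown rice $0.0032, tofu $0.0049, eggs $0.0066, canned tuna $0.0080.
Take 1 serving of carrots: +377.0 mg potassium for $0.30 (total $0.30, still need 1291.0 mg).
Take 3 servings of brown rice: +510.0 mg potassium for $1.65 (total $1.95, still need 781.0 mg).
Take 2 servings of tofu: +268.0 mg potassium for $1.30 (total $3.25, still need 513.0 mg).
Take 3 servings of eggs: +249.0 mg potassium for $1.65 (total $4.90, still need 264.0 mg).
Take 1.451 servings of canned tuna: +264.0 mg potassium for $2.10 (total $7.00, still need 0.0 mg).
Filling from the cheapest source first is optimal under one linear minimum: $7.00.

$7.00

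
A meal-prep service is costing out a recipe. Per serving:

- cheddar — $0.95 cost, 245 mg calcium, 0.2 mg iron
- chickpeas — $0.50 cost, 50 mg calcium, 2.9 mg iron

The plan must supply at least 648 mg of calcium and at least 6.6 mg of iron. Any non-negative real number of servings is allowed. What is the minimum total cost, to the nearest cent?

$3.16

The cheapest plan sits at a corner of the feasible region — with two constraints it uses at most two foods.
cheddar only: max(648/245, 6.6/0.2) = 33 servings → $31.35.
chickpeas only: max(648/50, 6.6/2.9) = 12.96 servings → $6.48.
cheddar + chickpeas with both tight: 2.212 servings and 2.123 servings → $3.16.
Cheapest feasible corner: $3.16.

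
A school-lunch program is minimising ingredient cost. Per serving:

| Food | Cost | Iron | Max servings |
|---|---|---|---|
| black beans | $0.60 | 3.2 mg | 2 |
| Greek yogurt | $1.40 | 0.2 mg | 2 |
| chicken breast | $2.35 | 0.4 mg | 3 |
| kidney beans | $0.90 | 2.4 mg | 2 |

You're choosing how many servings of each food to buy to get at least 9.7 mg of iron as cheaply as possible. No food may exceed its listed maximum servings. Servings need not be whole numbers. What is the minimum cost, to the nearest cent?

$2.44

Cost per mg of iron: black beans $0.1875, kidney beans $0.3750, chicken breast $5.8750, Greek yogurt $7.0000.
Take 2 servings of black beans: +6.4 mg iron for $1.20 (total $1.20, still need 3.3 mg).
Take 1.375 servings of kidney beans: +3.3 mg iron for $1.24 (total $2.44, still need 0.0 mg).
Filling from the cheapest source first is optimal under one linear minimum: $2.44.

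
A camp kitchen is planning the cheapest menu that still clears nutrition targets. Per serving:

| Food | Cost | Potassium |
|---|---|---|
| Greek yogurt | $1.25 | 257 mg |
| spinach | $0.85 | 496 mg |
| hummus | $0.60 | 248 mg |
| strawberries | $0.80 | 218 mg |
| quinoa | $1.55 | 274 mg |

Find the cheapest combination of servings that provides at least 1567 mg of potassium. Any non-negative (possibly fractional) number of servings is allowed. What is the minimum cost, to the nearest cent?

$2.69

Cost per mg of potassium: spinach $0.0017, hummus $0.0024, strawberries $0.0037, Greek yogurt $0.0049, quinoa $0.0057.
With no serving limits, use only spinach: 1567 mg / 496 mg = 3.159 servings × $0.85 = $2.69.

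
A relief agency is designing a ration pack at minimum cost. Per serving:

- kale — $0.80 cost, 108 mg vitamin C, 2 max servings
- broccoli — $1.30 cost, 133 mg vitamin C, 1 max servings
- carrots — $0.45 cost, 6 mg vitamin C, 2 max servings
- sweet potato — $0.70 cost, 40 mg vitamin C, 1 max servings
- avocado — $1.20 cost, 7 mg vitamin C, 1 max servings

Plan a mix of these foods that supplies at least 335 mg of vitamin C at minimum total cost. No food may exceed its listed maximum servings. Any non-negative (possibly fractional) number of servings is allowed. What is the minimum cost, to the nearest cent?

Cost per mg of vitamin C: kale $0.0074, broccoli $0.0098, sweet potato $0.0175, carrots $0.0750, avocado $0.1714.
Take 2 servings of kale: +216.0 mg vitamin C for $1.60 (total $1.60, still need 119.0 mg).
Take 0.8947 servings of broccoli: +119.0 mg vitamin C for $1.16 (total $2.76, still need 0.0 mg).
Greedy by cheapest-per-mg is optimal for a single linear constraint, so the minimum cost is $2.76.

$2.76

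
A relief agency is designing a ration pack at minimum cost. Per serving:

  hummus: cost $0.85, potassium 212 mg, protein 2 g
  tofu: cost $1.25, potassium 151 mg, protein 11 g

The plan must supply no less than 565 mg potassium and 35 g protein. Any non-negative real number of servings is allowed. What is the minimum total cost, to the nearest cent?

$4.26

An LP optimum is at a vertex; with two nutrient constraints at most two foods are used. Check each candidate.
hummus only: max(565/212, 35/2) = 17.5 servings → $14.88.
tofu only: max(565/151, 35/11) = 3.742 servings → $4.68.
hummus + tofu with both tight: 0.4581 servings and 3.099 servings → $4.26.
The minimum over all feasible corners is $4.26.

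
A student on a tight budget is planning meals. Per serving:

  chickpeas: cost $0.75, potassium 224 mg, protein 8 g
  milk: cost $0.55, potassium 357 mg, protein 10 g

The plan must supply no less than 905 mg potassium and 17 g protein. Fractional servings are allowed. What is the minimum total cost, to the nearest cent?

With two linear requirements the optimum uses one or two foods; enumerate the corners.
chickpeas only: max(905/224, 17/8) = 4.04 servings → $3.03.
milk only: max(905/357, 17/10) = 2.535 servings → $1.39.
chickpeas + milk: the both-tight solution has a negative serving — not a feasible corner.
The minimum over all feasible corners is $1.39.

$1.39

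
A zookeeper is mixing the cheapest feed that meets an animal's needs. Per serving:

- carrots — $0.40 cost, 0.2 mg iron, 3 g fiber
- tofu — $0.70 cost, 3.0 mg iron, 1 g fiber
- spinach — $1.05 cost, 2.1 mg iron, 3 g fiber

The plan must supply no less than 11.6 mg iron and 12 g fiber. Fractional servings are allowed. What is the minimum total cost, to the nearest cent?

$3.69

With two linear requirements the optimum uses one or two foods; enumerate the corners.
carrots only: max(11.6/0.2, 12/3) = 58 servings → $23.20.
tofu only: max(11.6/3.0, 12/1) = 12 servings → $8.40.
spinach only: max(11.6/2.1, 12/3) = 5.524 servings → $5.80.
carrots + tofu with both tight: 2.773 servings and 3.682 servings → $3.69.
carrots + spinach with both targets exact would need a negative amount; discard.
tofu + spinach with both tight: 1.391 servings and 3.536 servings → $4.69.
The minimum over all feasible corners is $3.69.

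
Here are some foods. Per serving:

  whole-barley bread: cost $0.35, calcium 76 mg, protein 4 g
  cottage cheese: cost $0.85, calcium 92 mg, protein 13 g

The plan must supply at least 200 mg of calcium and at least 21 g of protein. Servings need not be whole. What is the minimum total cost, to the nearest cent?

$1.47

Minimising a linear cost over {calcium ≥ 200, protein ≥ 21, servings ≥ 0} — the optimum is at a vertex, using one or two foods.
whole-barley bread only: max(200/76, 21/4) = 5.25 servings → $1.84.
cottage cheese only: max(200/92, 21/13) = 2.174 servings → $1.85.
whole-barley bread + cottage cheese with both tight: 1.077 servings and 1.284 servings → $1.47.
The minimum over all feasible corners is $1.47.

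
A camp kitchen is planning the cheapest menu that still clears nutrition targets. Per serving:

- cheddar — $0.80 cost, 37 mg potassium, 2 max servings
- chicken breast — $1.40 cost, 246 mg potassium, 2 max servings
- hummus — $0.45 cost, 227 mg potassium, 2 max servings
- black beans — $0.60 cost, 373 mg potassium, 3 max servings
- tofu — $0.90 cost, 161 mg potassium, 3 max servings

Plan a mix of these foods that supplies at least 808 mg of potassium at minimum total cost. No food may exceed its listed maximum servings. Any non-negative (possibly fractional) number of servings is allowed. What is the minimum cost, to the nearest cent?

$1.30

Cost per mg of potassium: black beans $0.0016, hummus $0.0020, tofu $0.0056, chicken breast $0.0057, cheddar $0.0216.
Take 2.166 servings of black beans: +808.0 mg potassium for $1.30 (total $1.30, still need 0.0 mg).
Filling from the cheapest source first is optimal under one linear minimum: $1.30.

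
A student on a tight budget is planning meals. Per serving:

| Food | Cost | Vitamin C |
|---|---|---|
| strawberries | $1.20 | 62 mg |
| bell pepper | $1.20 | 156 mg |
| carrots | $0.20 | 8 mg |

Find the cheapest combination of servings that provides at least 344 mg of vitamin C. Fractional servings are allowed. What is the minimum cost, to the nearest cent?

$2.65

Cost per mg of vitamin C: bell pepper $0.0077, strawberries $0.0194, carrots $0.0250.
With no serving limits, use only bell pepper: 344 mg / 156 mg = 2.205 servings × $1.20 = $2.65.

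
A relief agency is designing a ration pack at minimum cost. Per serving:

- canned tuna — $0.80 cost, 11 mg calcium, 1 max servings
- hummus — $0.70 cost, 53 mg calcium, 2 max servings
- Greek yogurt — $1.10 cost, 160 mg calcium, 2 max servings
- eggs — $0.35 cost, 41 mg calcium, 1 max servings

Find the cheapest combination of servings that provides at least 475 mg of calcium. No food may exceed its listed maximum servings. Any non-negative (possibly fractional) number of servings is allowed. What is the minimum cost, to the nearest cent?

Cost per mg of calcium: Greek yogurt $0.0069, eggs $0.0085, hummus $0.0132, canned tuna $0.0727.
Take 2 servings of Greek yogurt: +320.0 mg calcium for $2.20 (total $2.20, still need 155.0 mg).
Take 1 serving of eggs: +41.0 mg calcium for $0.35 (total $2.55, still need 114.0 mg).
Take 2 servings of hummus: +106.0 mg calcium for $1.40 (total $3.95, still need 8.0 mg).
Take 0.7273 servings of canned tuna: +8.0 mg calcium for $0.58 (total $4.53, still need 0.0 mg).
Greedy by cheapest-per-mg is optimal for a single linear constraint, so the minimum cost is $4.53.

$4.53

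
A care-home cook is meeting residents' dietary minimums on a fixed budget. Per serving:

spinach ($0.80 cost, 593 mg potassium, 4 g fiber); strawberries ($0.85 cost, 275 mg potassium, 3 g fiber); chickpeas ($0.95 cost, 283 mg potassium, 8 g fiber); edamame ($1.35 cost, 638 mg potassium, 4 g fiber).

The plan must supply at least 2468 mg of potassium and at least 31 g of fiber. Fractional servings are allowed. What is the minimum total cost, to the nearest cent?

$4.67

An LP optimum is at a vertex; with two nutrient constraints at most two foods are used. Check each candidate.
spinach only: max(2468/593, 31/4) = 7.75 servings → $6.20.
strawberries only: max(2468/275, 31/3) = 10.33 servings → $8.78.
chickpeas only: max(2468/283, 31/8) = 8.721 servings → $8.28.
edamame only: max(2468/638, 31/4) = 7.75 servings → $10.46.
spinach + strawberries: intersection lies outside the first quadrant.
spinach + chickpeas with both tight: 3.037 servings and 2.356 servings → $4.67.
spinach + edamame with both targets exact would need a negative amount; discard.
strawberries + chickpeas with both tight: 8.121 servings and 0.8298 servings → $7.69.
strawberries + edamame: intersection lies outside the first quadrant.
chickpeas + edamame with both tight: 2.494 servings and 2.762 servings → $6.10.
So the least-cost plan costs $4.67.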